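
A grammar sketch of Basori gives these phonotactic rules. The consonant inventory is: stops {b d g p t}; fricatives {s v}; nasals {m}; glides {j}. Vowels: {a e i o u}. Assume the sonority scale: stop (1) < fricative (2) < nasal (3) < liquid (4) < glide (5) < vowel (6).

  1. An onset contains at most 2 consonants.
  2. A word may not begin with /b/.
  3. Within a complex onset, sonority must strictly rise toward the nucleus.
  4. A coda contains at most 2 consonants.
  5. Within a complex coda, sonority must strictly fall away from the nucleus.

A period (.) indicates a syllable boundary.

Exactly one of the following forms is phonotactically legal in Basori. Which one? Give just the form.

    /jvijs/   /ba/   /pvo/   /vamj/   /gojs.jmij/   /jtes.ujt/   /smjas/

/jvijs/ — violates constraint 3: syllable 1 onset /jv/: /j/ (glide, 5) → /v/ (fricative, 2) does not rise → phonotactically illegal
/ba/ — violates constraint 2: word begins with /b/ → phonotactically illegal
/pvo/ — σ1 onset /pv/ (1→2 rises), coda /∅/ ok → phonotactically legal
/vamj/ — violates constraint 5: syllable 1 coda /mj/: /m/ (nasal, 3) → /j/ (glide, 5) does not fall → phonotactically illegal
/gojs.jmij/ — violates constraint 3: syllable 2 onset /jm/: /j/ (glide, 5) → /m/ (nasal, 3) does not rise → phonotactically illegal
/jtes.ujt/ — violates constraint 3: syllable 1 onset /jt/: /j/ (glide, 5) → /t/ (stop, 1) does not rise → phonotactically illegal
/smjas/ — violates constraint 1: syllable 1 onset /smj/ has 3 consonants (> 2) → phonotactically illegal

/pvo/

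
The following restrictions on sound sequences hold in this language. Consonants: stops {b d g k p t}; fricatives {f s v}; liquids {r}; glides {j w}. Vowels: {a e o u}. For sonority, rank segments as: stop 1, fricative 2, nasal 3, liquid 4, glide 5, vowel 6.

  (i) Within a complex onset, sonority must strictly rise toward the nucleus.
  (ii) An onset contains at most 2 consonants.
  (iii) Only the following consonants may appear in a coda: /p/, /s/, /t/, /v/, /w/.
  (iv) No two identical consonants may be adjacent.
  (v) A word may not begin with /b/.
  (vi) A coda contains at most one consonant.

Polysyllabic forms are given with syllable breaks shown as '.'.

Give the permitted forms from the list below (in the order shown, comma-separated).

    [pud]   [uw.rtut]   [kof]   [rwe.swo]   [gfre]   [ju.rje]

[pud] — violates constraint (iii): syllable 1 coda contains /d/, which is not a licensed coda consonant → not permitted
[uw.rtut] — violates constraint (i): syllable 2 onset /rt/: /r/ (liquid, 4) → /t/ (stop, 1) does not rise → not permitted
[kof] — violates constraint (iii): syllable 1 coda contains /f/, which is not a licensed coda consonant → not permitted
[rwe.swo] — σ1 onset /rw/ (4→5 rises), coda /∅/ ok; σ2 onset /sw/ (2→5 rises), coda /∅/ ok → permitted
[gfre] — violates constraint (ii): syllable 1 onset /gfr/ has 3 consonants (> 2) → not permitted
[ju.rje] — σ1 onset /j/, coda /∅/ ok; σ2 onset /rj/ (4→5 rises), coda /∅/ ok → permitted

[rwe.swo], [ju.rje]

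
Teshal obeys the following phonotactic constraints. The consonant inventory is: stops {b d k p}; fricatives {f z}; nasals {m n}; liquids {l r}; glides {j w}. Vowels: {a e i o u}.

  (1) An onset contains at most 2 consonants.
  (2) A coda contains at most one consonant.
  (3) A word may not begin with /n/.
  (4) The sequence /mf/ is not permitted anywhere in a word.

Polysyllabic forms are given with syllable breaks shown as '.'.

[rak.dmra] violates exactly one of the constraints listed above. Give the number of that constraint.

[rak.dmra]: syllable 2 onset /dmr/ has 3 consonants (> 2).
This is a violation of constraint 1: "An onset contains at most 2 consonants."
The remaining constraints (2, 3, 4) are satisfied.

1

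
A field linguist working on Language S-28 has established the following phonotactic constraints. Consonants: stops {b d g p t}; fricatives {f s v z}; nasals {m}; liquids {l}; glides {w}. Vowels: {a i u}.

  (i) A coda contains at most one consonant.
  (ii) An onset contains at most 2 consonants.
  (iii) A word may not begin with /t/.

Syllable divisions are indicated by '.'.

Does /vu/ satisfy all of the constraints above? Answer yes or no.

/vu/ — σ1 onset /v/, coda /∅/ ok → licit

yes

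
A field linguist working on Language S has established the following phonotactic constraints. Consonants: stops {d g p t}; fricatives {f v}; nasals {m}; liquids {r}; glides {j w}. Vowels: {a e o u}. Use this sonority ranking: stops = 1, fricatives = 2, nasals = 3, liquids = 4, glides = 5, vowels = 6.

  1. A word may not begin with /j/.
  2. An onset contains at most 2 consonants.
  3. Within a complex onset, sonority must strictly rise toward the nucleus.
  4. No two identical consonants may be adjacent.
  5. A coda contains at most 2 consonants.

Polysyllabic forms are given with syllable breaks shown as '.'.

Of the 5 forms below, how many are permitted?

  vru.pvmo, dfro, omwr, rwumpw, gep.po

0

vru.pvmo — violates constraint 2: syllable 2 onset /pvm/ has 3 consonants (> 2) → not permitted
dfro — violates constraint 2: syllable 1 onset /dfr/ has 3 consonants (> 2) → not permitted
omwr — violates constraint 5: syllable 1 coda /mwr/ has 3 consonants (> 2) → not permitted
rwumpw — violates constraint 5: syllable 1 coda /mpw/ has 3 consonants (> 2) → not permitted
gep.po — violates constraint 4: adjacent identical consonants /pp/ → not permitted
No form is permitted → 0.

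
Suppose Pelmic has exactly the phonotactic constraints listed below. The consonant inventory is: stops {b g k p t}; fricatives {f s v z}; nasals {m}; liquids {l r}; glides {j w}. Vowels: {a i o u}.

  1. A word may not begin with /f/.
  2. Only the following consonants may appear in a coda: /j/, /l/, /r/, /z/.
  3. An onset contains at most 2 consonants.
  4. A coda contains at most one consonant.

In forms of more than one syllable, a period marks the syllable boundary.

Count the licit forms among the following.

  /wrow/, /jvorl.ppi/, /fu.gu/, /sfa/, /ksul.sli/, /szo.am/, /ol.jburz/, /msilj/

2

/wrow/ — violates constraint 2: syllable 1 coda contains /w/, which is not a licensed coda consonant → illicit
/jvorl.ppi/ — violates constraint 4: syllable 1 coda /rl/ has 2 consonants (> 1) → illicit
/fu.gu/ — violates constraint 1: word begins with /f/ → illicit
/sfa/ — σ1 onset /sf/ (2C), coda /∅/ ok → licit
/ksul.sli/ — σ1 onset /ks/ (2C), coda /l/ ok; σ2 onset /sl/ (2C), coda /∅/ ok → licit
/szo.am/ — violates constraint 2: syllable 2 coda contains /m/, which is not a licensed coda consonant → illicit
/ol.jburz/ — violates constraint 4: syllable 2 coda /rz/ has 2 consonants (> 1) → illicit
/msilj/ — violates constraint 4: syllable 1 coda /lj/ has 2 consonants (> 1) → illicit
Licit: /sfa/, /ksul.sli/ → 2.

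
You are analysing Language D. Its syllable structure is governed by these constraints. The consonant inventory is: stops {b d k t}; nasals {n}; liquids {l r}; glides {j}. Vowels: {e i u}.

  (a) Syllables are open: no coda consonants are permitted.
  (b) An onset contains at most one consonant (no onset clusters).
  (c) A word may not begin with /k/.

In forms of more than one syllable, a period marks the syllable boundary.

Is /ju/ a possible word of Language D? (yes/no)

/ju/ — σ1 onset /j/, coda /∅/ ok → permitted

yes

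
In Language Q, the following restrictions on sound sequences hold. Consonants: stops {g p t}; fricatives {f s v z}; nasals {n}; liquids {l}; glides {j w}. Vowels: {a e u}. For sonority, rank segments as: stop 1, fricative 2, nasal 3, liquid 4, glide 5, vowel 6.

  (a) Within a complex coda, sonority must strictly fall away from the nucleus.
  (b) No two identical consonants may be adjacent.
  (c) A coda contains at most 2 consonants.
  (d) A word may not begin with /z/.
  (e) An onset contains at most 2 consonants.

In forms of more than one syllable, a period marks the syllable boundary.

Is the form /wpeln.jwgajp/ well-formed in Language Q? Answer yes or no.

no

/wpeln.jwgajp/ — violates constraint (e): syllable 2 onset /jwg/ has 3 consonants (> 2) → ill-formed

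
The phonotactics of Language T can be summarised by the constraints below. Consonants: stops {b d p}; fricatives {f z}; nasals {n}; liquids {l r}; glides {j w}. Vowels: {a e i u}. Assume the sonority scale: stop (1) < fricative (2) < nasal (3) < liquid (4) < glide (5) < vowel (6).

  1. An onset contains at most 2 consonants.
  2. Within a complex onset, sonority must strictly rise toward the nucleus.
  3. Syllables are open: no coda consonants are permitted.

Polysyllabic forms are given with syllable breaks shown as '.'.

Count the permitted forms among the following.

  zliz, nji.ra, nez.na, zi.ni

2

zliz — violates constraint 3: syllable 1 coda /z/ has 1 consonant (> 0) → not permitted
nji.ra — σ1 onset /nj/ (3→5 rises), coda /∅/ ok; σ2 onset /r/, coda /∅/ ok → permitted
nez.na — violates constraint 3: syllable 1 coda /z/ has 1 consonant (> 0) → not permitted
zi.ni — σ1 onset /z/, coda /∅/ ok; σ2 onset /n/, coda /∅/ ok → permitted
Permitted: nji.ra, zi.ni → 2.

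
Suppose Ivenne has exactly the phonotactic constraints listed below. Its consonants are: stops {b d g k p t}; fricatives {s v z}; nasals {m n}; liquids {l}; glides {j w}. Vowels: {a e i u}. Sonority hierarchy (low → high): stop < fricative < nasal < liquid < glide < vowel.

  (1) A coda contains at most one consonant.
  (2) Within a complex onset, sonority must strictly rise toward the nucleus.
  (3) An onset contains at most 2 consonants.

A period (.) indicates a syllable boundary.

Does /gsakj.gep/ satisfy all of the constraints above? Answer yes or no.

no

/gsakj.gep/ — violates constraint 1: syllable 1 coda /kj/ has 2 consonants (> 1) → not permitted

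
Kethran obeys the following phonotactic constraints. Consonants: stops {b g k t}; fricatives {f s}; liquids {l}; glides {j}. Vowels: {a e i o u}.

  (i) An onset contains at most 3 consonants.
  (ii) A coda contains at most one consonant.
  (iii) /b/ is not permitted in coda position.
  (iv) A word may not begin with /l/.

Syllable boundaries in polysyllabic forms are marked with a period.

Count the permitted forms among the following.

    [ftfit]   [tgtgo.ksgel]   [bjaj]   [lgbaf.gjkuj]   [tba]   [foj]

4

[ftfit] — σ1 onset /ftf/ (3C), coda /t/ ok → permitted
[tgtgo.ksgel] — violates constraint (i): syllable 1 onset /tgtg/ has 4 consonants (> 3) → not permitted
[bjaj] — σ1 onset /bj/ (2C), coda /j/ ok → permitted
[lgbaf.gjkuj] — violates constraint (iv): word begins with /l/ → not permitted
[tba] — σ1 onset /tb/ (2C), coda /∅/ ok → permitted
[foj] — σ1 onset /f/, coda /j/ ok → permitted
Permitted: [ftfit], [bjaj], [tba], [foj] → 4.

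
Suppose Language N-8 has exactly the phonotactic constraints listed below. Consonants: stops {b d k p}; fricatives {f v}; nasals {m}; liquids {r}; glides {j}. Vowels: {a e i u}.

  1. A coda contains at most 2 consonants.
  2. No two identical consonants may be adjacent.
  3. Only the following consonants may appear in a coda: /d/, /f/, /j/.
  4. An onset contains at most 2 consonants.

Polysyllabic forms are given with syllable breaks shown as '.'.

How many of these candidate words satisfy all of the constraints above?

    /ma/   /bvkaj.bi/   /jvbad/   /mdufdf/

/ma/ — σ1 onset /m/, coda /∅/ ok → permitted
/bvkaj.bi/ — violates constraint 4: syllable 1 onset /bvk/ has 3 consonants (> 2) → not permitted
/jvbad/ — violates constraint 4: syllable 1 onset /jvb/ has 3 consonants (> 2) → not permitted
/mdufdf/ — violates constraint 1: syllable 1 coda /fdf/ has 3 consonants (> 2) → not permitted
Permitted: /ma/ → 1.

1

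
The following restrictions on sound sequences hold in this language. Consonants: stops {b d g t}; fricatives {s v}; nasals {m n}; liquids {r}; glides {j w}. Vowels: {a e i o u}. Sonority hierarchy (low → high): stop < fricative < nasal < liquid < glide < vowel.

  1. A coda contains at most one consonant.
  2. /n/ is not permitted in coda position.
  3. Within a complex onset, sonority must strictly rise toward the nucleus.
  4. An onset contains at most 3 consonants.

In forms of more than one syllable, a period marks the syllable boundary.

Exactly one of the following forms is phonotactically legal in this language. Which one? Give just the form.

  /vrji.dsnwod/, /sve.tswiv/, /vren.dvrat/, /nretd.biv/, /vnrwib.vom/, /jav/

/jav/

/vrji.dsnwod/ — violates constraint 4: syllable 2 onset /dsnw/ has 4 consonants (> 3) → phonotactically illegal
/sve.tswiv/ — violates constraint 3: syllable 1 onset /sv/: /s/ (fricative, 2) → /v/ (fricative, 2) does not rise → phonotactically illegal
/vren.dvrat/ — violates constraint 2: syllable 1 coda contains /n/ → phonotactically illegal
/nretd.biv/ — violates constraint 1: syllable 1 coda /td/ has 2 consonants (> 1) → phonotactically illegal
/vnrwib.vom/ — violates constraint 4: syllable 1 onset /vnrw/ has 4 consonants (> 3) → phonotactically illegal
/jav/ — σ1 onset /j/, coda /v/ ok → phonotactically legal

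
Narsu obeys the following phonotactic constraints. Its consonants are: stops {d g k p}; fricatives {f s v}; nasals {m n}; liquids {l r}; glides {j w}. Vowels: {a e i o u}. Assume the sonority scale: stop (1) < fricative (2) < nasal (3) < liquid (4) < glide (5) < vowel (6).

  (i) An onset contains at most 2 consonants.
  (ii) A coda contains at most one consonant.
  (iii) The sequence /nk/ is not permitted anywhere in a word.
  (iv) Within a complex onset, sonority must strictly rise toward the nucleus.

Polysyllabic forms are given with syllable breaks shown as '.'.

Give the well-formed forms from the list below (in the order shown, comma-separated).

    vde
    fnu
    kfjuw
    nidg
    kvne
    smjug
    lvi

vde — violates constraint (iv): syllable 1 onset /vd/: /v/ (fricative, 2) → /d/ (stop, 1) does not rise → ill-formed
fnu — σ1 onset /fn/ (2→3 rises), coda /∅/ ok → well-formed
kfjuw — violates constraint (i): syllable 1 onset /kfj/ has 3 consonants (> 2) → ill-formed
nidg — violates constraint (ii): syllable 1 coda /dg/ has 2 consonants (> 1) → ill-formed
kvne — violates constraint (i): syllable 1 onset /kvn/ has 3 consonants (> 2) → ill-formed
smjug — violates constraint (i): syllable 1 onset /smj/ has 3 consonants (> 2) → ill-formed
lvi — violates constraint (iv): syllable 1 onset /lv/: /l/ (liquid, 4) → /v/ (fricative, 2) does not rise → ill-formed

fnu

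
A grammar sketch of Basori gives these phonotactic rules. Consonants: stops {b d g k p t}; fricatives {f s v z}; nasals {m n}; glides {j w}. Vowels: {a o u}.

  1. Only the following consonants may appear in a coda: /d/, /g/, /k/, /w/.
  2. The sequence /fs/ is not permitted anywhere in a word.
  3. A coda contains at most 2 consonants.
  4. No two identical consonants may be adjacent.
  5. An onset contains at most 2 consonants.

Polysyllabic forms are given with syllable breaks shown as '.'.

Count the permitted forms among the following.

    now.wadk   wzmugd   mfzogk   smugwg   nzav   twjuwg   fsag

now.wadk — violates constraint 4: adjacent identical consonants /ww/ → not permitted
wzmugd — violates constraint 5: syllable 1 onset /wzm/ has 3 consonants (> 2) → not permitted
mfzogk — violates constraint 5: syllable 1 onset /mfz/ has 3 consonants (> 2) → not permitted
smugwg — violates constraint 3: syllable 1 coda /gwg/ has 3 consonants (> 2) → not permitted
nzav — violates constraint 1: syllable 1 coda contains /v/, which is not a licensed coda consonant → not permitted
twjuwg — violates constraint 5: syllable 1 onset /twj/ has 3 consonants (> 2) → not permitted
fsag — violates constraint 2: contains banned sequence /fs/ → not permitted
No form is permitted → 0.

0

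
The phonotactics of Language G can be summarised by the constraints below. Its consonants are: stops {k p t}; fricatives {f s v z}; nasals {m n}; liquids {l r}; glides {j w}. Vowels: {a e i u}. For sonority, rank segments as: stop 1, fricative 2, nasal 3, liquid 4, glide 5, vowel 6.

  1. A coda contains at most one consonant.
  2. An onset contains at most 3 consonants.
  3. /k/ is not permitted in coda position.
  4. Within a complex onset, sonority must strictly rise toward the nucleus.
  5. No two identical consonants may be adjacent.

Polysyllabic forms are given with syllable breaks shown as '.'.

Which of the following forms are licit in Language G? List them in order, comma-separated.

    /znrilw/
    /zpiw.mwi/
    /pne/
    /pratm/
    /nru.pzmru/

/pne/

/znrilw/ — violates constraint 1: syllable 1 coda /lw/ has 2 consonants (> 1) → illicit
/zpiw.mwi/ — violates constraint 4: syllable 1 onset /zp/: /z/ (fricative, 2) → /p/ (stop, 1) does not rise → illicit
/pne/ — σ1 onset /pn/ (1→3 rises), coda /∅/ ok → licit
/pratm/ — violates constraint 1: syllable 1 coda /tm/ has 2 consonants (> 1) → illicit
/nru.pzmru/ — violates constraint 2: syllable 2 onset /pzmr/ has 4 consonants (> 3) → illicit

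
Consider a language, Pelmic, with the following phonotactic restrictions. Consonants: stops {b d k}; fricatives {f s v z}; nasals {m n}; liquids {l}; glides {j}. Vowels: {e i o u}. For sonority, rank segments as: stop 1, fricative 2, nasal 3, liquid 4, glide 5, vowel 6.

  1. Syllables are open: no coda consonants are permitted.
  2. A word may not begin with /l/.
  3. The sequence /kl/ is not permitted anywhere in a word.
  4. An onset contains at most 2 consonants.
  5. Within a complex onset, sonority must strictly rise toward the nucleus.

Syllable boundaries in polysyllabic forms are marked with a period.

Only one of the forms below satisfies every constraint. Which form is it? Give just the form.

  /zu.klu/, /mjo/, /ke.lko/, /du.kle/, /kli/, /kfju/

/zu.klu/ — violates constraint 3: contains banned sequence /kl/ → phonotactically illegal
/mjo/ — σ1 onset /mj/ (3→5 rises), coda /∅/ ok → phonotactically legal
/ke.lko/ — violates constraint 5: syllable 2 onset /lk/: /l/ (liquid, 4) → /k/ (stop, 1) does not rise → phonotactically illegal
/du.kle/ — violates constraint 3: contains banned sequence /kl/ → phonotactically illegal
/kli/ — violates constraint 3: contains banned sequence /kl/ → phonotactically illegal
/kfju/ — violates constraint 4: syllable 1 onset /kfj/ has 3 consonants (> 2) → phonotactically illegal

/mjo/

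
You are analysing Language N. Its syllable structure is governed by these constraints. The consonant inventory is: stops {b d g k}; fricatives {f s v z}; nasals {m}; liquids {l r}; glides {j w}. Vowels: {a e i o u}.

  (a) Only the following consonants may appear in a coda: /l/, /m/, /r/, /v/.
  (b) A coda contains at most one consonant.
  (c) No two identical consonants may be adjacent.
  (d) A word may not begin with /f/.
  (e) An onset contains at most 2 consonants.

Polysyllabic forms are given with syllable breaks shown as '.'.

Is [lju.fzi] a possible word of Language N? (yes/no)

[lju.fzi] — σ1 onset /lj/ (2C), coda /∅/ ok; σ2 onset /fz/ (2C), coda /∅/ ok → licit

yes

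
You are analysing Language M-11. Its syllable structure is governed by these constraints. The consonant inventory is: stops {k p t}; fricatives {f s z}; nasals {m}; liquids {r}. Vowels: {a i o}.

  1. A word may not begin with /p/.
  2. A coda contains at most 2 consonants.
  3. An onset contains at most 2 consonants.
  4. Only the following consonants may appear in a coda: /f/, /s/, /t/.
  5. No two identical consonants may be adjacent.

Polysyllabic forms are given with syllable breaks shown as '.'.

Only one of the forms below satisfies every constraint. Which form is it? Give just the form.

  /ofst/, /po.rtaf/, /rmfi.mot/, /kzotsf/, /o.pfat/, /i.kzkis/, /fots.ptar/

/o.pfat/

/ofst/ — violates constraint 2: syllable 1 coda /fst/ has 3 consonants (> 2) → phonotactically illegal
/po.rtaf/ — violates constraint 1: word begins with /p/ → phonotactically illegal
/rmfi.mot/ — violates constraint 3: syllable 1 onset /rmf/ has 3 consonants (> 2) → phonotactically illegal
/kzotsf/ — violates constraint 2: syllable 1 coda /tsf/ has 3 consonants (> 2) → phonotactically illegal
/o.pfat/ — σ1 onset /∅/, coda /∅/ ok; σ2 onset /pf/ (2C), coda /t/ ok → phonotactically legal
/i.kzkis/ — violates constraint 3: syllable 2 onset /kzk/ has 3 consonants (> 2) → phonotactically illegal
/fots.ptar/ — violates constraint 4: syllable 2 coda contains /r/, which is not a licensed coda consonant → phonotactically illegal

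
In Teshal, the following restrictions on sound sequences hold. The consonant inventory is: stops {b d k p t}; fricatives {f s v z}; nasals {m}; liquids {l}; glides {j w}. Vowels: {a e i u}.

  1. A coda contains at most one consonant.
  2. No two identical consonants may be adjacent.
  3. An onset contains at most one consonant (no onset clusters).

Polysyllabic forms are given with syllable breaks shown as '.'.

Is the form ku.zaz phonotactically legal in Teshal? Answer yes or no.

ku.zaz — σ1 onset /k/, coda /∅/ ok; σ2 onset /z/, coda /z/ ok → phonotactically legal

yes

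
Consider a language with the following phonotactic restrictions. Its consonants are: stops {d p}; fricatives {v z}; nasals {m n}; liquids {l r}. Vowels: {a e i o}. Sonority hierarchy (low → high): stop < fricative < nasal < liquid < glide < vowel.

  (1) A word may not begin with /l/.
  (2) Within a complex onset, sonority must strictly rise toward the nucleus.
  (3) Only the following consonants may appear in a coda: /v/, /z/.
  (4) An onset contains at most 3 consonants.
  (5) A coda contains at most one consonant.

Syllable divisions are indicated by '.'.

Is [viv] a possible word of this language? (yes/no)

[viv] — σ1 onset /v/, coda /v/ ok → phonotactically legal

yes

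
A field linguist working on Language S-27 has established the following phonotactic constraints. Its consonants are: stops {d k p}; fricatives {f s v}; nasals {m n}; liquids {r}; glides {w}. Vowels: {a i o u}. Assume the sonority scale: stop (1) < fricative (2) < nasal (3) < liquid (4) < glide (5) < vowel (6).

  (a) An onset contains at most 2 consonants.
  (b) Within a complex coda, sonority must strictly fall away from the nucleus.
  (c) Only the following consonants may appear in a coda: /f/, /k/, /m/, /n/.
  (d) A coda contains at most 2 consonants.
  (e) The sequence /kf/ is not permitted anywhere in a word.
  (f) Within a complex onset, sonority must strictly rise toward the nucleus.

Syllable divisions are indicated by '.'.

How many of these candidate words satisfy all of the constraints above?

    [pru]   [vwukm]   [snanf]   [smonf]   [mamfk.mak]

[pru] — σ1 onset /pr/ (1→4 rises), coda /∅/ ok → licit
[vwukm] — violates constraint (b): syllable 1 coda /km/: /k/ (stop, 1) → /m/ (nasal, 3) does not fall → illicit
[snanf] — σ1 onset /sn/ (2→3 rises), coda /nf/ (3→2 falls) ok → licit
[smonf] — σ1 onset /sm/ (2→3 rises), coda /nf/ (3→2 falls) ok → licit
[mamfk.mak] — violates constraint (d): syllable 1 coda /mfk/ has 3 consonants (> 2) → illicit
Licit: [pru], [snanf], [smonf] → 3.

3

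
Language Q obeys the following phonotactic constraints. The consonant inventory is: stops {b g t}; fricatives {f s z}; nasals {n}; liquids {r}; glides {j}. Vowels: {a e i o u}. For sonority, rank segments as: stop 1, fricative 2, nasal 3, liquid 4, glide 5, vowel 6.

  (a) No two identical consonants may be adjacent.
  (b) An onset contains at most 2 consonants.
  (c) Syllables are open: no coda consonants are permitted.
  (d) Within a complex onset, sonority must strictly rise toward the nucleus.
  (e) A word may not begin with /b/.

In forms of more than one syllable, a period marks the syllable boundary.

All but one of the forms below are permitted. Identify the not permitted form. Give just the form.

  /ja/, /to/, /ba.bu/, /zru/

/ba.bu/

/ja/ — σ1 onset /j/, coda /∅/ ok → permitted
/to/ — σ1 onset /t/, coda /∅/ ok → permitted
/ba.bu/ — violates constraint (e): word begins with /b/ → not permitted
/zru/ — σ1 onset /zr/ (2→4 rises), coda /∅/ ok → permitted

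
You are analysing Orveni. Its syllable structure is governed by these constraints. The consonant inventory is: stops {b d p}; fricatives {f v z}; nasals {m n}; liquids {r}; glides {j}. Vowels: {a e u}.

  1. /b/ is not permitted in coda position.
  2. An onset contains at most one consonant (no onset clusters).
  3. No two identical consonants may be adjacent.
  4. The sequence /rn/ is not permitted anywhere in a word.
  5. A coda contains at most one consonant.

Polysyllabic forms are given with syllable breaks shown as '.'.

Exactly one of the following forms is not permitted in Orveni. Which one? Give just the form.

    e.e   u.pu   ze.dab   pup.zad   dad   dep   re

ze.dab

e.e — σ1 onset /∅/, coda /∅/ ok; σ2 onset /∅/, coda /∅/ ok → permitted
u.pu — σ1 onset /∅/, coda /∅/ ok; σ2 onset /p/, coda /∅/ ok → permitted
ze.dab — violates constraint 1: syllable 2 coda contains /b/ → not permitted
pup.zad — σ1 onset /p/, coda /p/ ok; σ2 onset /z/, coda /d/ ok → permitted
dad — σ1 onset /d/, coda /d/ ok → permitted
dep — σ1 onset /d/, coda /p/ ok → permitted
re — σ1 onset /r/, coda /∅/ ok → permitted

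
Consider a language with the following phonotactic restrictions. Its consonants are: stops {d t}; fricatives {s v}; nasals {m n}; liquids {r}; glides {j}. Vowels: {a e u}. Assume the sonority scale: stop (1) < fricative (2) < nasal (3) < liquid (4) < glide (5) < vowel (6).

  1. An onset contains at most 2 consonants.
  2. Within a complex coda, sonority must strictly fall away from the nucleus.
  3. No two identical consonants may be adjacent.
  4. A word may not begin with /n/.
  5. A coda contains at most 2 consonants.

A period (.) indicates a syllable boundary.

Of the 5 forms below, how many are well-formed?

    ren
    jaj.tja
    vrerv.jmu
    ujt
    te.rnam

5

ren — σ1 onset /r/, coda /n/ ok → well-formed
jaj.tja — σ1 onset /j/, coda /j/ ok; σ2 onset /tj/ (2C), coda /∅/ ok → well-formed
vrerv.jmu — σ1 onset /vr/ (2C), coda /rv/ (4→2 falls) ok; σ2 onset /jm/ (2C), coda /∅/ ok → well-formed
ujt — σ1 onset /∅/, coda /jt/ (5→1 falls) ok → well-formed
te.rnam — σ1 onset /t/, coda /∅/ ok; σ2 onset /rn/ (2C), coda /m/ ok → well-formed
Well-formed: ren, jaj.tja, vrerv.jmu, ujt, te.rnam → 5.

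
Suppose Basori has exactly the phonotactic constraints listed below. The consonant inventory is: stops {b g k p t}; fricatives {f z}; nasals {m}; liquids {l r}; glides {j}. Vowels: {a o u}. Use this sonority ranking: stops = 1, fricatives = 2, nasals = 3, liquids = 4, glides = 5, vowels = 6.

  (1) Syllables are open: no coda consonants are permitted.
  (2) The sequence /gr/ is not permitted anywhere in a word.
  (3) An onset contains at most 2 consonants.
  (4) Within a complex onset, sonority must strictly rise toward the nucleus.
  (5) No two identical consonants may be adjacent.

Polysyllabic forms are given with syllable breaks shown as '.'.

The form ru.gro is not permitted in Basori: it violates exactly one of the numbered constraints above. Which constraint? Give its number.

ru.gro: contains banned sequence /gr/.
This is a violation of constraint 2: "The sequence /gr/ is not permitted anywhere in a word."
The remaining constraints (1, 3, 4, 5) are satisfied.

2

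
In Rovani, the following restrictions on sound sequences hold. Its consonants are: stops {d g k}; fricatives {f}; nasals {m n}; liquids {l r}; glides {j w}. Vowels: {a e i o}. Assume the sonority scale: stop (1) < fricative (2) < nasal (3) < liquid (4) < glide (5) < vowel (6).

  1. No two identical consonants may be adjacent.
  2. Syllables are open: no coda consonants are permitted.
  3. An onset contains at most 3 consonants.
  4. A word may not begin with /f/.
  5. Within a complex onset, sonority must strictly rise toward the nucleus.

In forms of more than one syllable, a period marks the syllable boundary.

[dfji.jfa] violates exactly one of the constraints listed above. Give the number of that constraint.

[dfji.jfa]: syllable 2 onset /jf/: /j/ (glide, 5) → /f/ (fricative, 2) does not rise.
This is a violation of constraint 5: "Within a complex onset, sonority must strictly rise toward the nucleus."
The remaining constraints (1, 2, 3, 4) are satisfied.

5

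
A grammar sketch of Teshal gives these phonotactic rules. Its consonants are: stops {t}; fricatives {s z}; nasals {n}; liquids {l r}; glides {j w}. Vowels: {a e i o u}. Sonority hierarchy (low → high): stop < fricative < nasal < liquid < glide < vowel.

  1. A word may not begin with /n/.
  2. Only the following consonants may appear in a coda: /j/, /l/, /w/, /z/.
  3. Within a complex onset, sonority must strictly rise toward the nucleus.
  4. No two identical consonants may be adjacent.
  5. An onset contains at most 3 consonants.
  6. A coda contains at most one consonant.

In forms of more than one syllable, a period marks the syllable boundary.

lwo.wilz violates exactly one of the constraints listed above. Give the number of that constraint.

6

lwo.wilz: syllable 2 coda /lz/ has 2 consonants (> 1).
This is a violation of constraint 6: "A coda contains at most one consonant."
The remaining constraints (1, 2, 3, 4, 5) are satisfied.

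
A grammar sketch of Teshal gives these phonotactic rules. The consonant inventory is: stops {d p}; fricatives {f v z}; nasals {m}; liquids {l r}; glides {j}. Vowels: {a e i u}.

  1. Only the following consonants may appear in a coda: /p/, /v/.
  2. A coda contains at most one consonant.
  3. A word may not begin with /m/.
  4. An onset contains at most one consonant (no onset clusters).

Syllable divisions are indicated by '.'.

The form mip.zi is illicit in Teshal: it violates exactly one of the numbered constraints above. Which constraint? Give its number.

mip.zi: word begins with /m/.
This is a violation of constraint 3: "A word may not begin with /m/."
The remaining constraints (1, 2, 4) are satisfied.

3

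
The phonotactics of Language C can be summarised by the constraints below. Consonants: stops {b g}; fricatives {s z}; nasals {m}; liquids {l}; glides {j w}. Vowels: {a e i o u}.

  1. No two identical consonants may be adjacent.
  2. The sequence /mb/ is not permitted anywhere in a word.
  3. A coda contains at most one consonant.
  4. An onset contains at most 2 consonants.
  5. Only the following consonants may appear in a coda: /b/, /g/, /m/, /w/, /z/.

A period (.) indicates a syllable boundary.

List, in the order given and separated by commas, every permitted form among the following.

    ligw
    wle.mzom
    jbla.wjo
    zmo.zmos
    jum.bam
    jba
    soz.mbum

wle.mzom, jba

ligw — violates constraint 3: syllable 1 coda /gw/ has 2 consonants (> 1) → not permitted
wle.mzom — σ1 onset /wl/ (2C), coda /∅/ ok; σ2 onset /mz/ (2C), coda /m/ ok → permitted
jbla.wjo — violates constraint 4: syllable 1 onset /jbl/ has 3 consonants (> 2) → not permitted
zmo.zmos — violates constraint 5: syllable 2 coda contains /s/, which is not a licensed coda consonant → not permitted
jum.bam — violates constraint 2: contains banned sequence /mb/ → not permitted
jba — σ1 onset /jb/ (2C), coda /∅/ ok → permitted
soz.mbum — violates constraint 2: contains banned sequence /mb/ → not permitted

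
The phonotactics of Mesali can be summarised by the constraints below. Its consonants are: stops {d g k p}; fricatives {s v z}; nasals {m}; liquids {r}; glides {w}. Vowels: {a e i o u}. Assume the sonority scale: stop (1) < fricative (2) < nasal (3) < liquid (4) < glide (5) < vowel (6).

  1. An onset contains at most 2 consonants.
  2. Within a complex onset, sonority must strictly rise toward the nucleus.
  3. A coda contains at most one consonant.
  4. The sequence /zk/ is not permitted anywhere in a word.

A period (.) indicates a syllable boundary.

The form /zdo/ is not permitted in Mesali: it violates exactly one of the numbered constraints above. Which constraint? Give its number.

/zdo/: syllable 1 onset /zd/: /z/ (fricative, 2) → /d/ (stop, 1) does not rise.
This is a violation of constraint 2: "Within a complex onset, sonority must strictly rise toward the nucleus."
The remaining constraints (1, 3, 4) are satisfied.

2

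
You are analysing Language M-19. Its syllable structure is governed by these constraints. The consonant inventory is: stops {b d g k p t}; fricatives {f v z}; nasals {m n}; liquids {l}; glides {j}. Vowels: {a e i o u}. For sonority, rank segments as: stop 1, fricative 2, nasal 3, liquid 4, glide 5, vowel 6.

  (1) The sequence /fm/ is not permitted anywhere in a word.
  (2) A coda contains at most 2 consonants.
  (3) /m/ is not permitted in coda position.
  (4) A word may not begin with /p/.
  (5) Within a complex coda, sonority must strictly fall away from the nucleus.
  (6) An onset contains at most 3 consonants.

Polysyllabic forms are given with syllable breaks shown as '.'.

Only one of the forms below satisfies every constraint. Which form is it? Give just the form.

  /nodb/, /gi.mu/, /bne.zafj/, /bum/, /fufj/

/nodb/ — violates constraint 5: syllable 1 coda /db/: /d/ (stop, 1) → /b/ (stop, 1) does not fall → phonotactically illegal
/gi.mu/ — σ1 onset /g/, coda /∅/ ok; σ2 onset /m/, coda /∅/ ok → phonotactically legal
/bne.zafj/ — violates constraint 5: syllable 2 coda /fj/: /f/ (fricative, 2) → /j/ (glide, 5) does not fall → phonotactically illegal
/bum/ — violates constraint 3: syllable 1 coda contains /m/ → phonotactically illegal
/fufj/ — violates constraint 5: syllable 1 coda /fj/: /f/ (fricative, 2) → /j/ (glide, 5) does not fall → phonotactically illegal

/gi.mu/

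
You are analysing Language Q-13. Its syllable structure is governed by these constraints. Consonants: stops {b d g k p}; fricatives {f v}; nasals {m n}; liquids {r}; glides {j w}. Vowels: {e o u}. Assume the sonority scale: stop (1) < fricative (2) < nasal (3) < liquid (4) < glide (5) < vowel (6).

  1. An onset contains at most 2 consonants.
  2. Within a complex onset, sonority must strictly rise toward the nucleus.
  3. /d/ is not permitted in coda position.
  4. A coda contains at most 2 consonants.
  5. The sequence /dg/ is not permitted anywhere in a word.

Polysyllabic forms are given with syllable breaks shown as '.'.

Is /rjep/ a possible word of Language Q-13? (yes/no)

yes

/rjep/ — σ1 onset /rj/ (4→5 rises), coda /p/ ok → phonotactically legal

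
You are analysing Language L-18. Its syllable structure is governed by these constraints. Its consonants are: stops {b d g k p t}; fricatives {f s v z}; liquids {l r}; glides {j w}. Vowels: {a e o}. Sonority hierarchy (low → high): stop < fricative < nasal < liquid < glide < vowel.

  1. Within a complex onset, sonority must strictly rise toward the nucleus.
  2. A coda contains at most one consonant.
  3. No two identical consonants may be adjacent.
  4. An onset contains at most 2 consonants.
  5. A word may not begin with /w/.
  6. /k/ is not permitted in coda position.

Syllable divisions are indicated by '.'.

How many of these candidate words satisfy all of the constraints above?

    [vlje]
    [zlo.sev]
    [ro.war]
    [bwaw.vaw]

[vlje] — violates constraint 4: syllable 1 onset /vlj/ has 3 consonants (> 2) → ill-formed
[zlo.sev] — σ1 onset /zl/ (2→4 rises), coda /∅/ ok; σ2 onset /s/, coda /v/ ok → well-formed
[ro.war] — σ1 onset /r/, coda /∅/ ok; σ2 onset /w/, coda /r/ ok → well-formed
[bwaw.vaw] — σ1 onset /bw/ (1→5 rises), coda /w/ ok; σ2 onset /v/, coda /w/ ok → well-formed
Well-formed: [zlo.sev], [ro.war], [bwaw.vaw] → 3.

3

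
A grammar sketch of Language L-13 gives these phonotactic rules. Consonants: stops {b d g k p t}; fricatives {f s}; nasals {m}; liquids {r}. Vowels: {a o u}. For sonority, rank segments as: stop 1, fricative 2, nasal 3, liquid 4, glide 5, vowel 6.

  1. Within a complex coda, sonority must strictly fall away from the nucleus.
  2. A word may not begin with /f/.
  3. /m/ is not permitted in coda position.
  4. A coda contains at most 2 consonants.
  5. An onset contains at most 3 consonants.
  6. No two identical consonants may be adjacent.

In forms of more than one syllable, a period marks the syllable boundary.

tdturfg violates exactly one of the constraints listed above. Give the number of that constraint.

4

tdturfg: syllable 1 coda /rfg/ has 3 consonants (> 2).
This is a violation of constraint 4: "A coda contains at most 2 consonants."
The remaining constraints (1, 2, 3, 5, 6) are satisfied.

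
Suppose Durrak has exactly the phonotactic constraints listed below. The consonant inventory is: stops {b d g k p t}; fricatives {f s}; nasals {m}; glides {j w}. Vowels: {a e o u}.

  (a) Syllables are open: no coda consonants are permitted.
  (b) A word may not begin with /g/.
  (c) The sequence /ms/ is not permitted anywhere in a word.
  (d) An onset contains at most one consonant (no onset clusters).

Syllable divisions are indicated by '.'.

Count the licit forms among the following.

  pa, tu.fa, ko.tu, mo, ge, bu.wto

pa — σ1 onset /p/, coda /∅/ ok → licit
tu.fa — σ1 onset /t/, coda /∅/ ok; σ2 onset /f/, coda /∅/ ok → licit
ko.tu — σ1 onset /k/, coda /∅/ ok; σ2 onset /t/, coda /∅/ ok → licit
mo — σ1 onset /m/, coda /∅/ ok → licit
ge — violates constraint (b): word begins with /g/ → illicit
bu.wto — violates constraint (d): syllable 2 onset /wt/ has 2 consonants (> 1) → illicit
Licit: pa, tu.fa, ko.tu, mo → 4.

4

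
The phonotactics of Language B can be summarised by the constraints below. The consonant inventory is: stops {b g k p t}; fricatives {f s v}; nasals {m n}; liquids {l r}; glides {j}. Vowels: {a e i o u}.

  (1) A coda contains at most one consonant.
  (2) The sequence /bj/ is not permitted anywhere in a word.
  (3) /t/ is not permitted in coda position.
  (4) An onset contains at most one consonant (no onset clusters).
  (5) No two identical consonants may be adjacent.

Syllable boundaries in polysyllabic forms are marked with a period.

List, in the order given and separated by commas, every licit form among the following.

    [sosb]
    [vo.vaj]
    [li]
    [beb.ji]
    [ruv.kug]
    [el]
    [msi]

[vo.vaj], [li], [ruv.kug], [el]

[sosb] — violates constraint 1: syllable 1 coda /sb/ has 2 consonants (> 1) → illicit
[vo.vaj] — σ1 onset /v/, coda /∅/ ok; σ2 onset /v/, coda /j/ ok → licit
[li] — σ1 onset /l/, coda /∅/ ok → licit
[beb.ji] — violates constraint 2: contains banned sequence /bj/ → illicit
[ruv.kug] — σ1 onset /r/, coda /v/ ok; σ2 onset /k/, coda /g/ ok → licit
[el] — σ1 onset /∅/, coda /l/ ok → licit
[msi] — violates constraint 4: syllable 1 onset /ms/ has 2 consonants (> 1) → illicit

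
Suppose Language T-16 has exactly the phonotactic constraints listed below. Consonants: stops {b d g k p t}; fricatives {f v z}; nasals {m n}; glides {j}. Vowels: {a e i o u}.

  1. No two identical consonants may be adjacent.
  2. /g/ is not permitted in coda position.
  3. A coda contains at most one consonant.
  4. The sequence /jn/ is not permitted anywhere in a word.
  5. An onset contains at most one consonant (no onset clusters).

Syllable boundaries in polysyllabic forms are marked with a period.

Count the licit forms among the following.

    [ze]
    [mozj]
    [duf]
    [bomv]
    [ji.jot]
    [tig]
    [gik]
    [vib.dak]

5

[ze] — σ1 onset /z/, coda /∅/ ok → licit
[mozj] — violates constraint 3: syllable 1 coda /zj/ has 2 consonants (> 1) → illicit
[duf] — σ1 onset /d/, coda /f/ ok → licit
[bomv] — violates constraint 3: syllable 1 coda /mv/ has 2 consonants (> 1) → illicit
[ji.jot] — σ1 onset /j/, coda /∅/ ok; σ2 onset /j/, coda /t/ ok → licit
[tig] — violates constraint 2: syllable 1 coda contains /g/ → illicit
[gik] — σ1 onset /g/, coda /k/ ok → licit
[vib.dak] — σ1 onset /v/, coda /b/ ok; σ2 onset /d/, coda /k/ ok → licit
Licit: [ze], [duf], [ji.jot], [gik], [vib.dak] → 5.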